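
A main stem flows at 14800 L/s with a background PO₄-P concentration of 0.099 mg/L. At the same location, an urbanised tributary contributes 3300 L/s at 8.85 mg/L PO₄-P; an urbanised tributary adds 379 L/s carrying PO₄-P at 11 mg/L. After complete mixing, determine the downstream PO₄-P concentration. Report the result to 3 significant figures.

Mass balance: C = (14800·0.09900 + 3300·8.850 + 379.0·11.00) / 18480 = 34840/18480 = 1.885 mg/L.

1.89 mg/L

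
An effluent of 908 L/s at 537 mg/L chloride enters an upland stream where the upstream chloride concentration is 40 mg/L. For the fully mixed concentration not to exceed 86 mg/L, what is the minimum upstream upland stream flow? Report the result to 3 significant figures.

Set C_mix = 86: (Q·40.00 + 908.0·537.0) / (Q + 908.0) = 86
→ Q = 908.0·(537.0 − 86)/(86 − 40.00) = 8902 L/s.

8900 L/s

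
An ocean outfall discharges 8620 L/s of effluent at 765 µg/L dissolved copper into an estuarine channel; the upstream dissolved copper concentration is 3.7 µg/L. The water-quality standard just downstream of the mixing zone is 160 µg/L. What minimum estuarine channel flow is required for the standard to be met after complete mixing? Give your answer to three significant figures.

33400 L/s

Set C_mix = 160: (Q·3.700 + 8620·765.0) / (Q + 8620) = 160
→ Q = 8620·(765.0 − 160)/(160 − 3.700) = 33370 L/s.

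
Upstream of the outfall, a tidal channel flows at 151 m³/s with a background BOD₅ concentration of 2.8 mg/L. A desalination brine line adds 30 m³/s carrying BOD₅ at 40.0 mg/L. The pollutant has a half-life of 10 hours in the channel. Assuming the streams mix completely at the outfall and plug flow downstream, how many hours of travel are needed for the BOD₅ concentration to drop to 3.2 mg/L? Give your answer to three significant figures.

14.9 h

Mass balance: C = (151.0·2.800 + 30.00·40.00) / 181.0 = 1623/181.0 = 8.966 mg/L.
Half-life 10 h → k = ln 2 / 10 = 0.06931 h⁻¹ = 1.664 d⁻¹.
8.966·exp(−k·t) = 3.2 → t = ln(8.966/3.2)/k = 53510 s = 14.86 h.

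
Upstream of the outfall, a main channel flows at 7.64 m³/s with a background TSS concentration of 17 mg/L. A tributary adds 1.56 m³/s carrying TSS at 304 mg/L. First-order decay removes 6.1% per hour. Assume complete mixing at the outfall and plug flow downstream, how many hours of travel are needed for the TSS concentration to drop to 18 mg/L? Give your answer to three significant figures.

After mixing, C = (7.640·17.00 + 1.560·304.0) / 9.200 = 604.1/9.200 = 65.67 mg/L.
6.1%/h lost → k = −ln(1 − 0.061) = 0.06294 h⁻¹.
65.67·exp(−k·t) = 18 → t = ln(65.67/18)/k = 74020 s = 20.56 h.

20.6 h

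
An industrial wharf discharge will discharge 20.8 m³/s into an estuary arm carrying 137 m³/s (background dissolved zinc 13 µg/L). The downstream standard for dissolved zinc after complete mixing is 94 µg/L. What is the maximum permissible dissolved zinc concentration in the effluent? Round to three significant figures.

At the limit, (Qr·Cr + Qe·Cₑ)/(Qr + Qe) = 94:
Cₑ = (157.8·94 − 137.0·13.00) / 20.80 = 627.5 µg/L.

628 µg/L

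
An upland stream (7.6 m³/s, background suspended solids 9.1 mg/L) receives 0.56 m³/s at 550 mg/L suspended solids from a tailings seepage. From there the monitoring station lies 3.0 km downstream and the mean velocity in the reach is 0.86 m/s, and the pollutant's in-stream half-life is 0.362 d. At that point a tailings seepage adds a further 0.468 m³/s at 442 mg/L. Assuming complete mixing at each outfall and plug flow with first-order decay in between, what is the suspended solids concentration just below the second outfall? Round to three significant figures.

64.4 mg/L

Conservation of mass: C = (7.600·9.100 + 0.5600·550.0) / 8.160 = 377.2/8.160 = 46.22 mg/L; combined flow 8.160 m³/s.
Travel time t = 3.0·1000 / 0.86 = 3488 s = 0.9690 h.
Half-life 0.362 d → k = ln 2 / 0.362 = 1.915 d⁻¹.
First-order decay: C = 46.22·exp(−k·t) = 46.22·0.9256 = 42.78 mg/L.
Second outfall: C = (8.160·42.78 + 0.4680·442.0)/8.628 = 64.44 mg/L.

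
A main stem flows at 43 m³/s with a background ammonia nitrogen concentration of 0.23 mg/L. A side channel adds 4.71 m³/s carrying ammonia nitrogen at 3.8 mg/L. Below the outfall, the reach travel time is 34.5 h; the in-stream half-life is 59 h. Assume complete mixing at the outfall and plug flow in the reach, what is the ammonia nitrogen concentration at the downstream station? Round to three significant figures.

Mass balance: C = (43.00·0.2300 + 4.710·3.800) / 47.71 = 27.79/47.71 = 0.5824 mg/L.
Half-life 59 h → k = ln 2 / 59 = 0.01175 h⁻¹ = 0.2820 d⁻¹.
Decay over the reach: 0.5824·exp(−kt) = 0.5824·0.6668 = 0.3883 mg/L.

0.388 mg/L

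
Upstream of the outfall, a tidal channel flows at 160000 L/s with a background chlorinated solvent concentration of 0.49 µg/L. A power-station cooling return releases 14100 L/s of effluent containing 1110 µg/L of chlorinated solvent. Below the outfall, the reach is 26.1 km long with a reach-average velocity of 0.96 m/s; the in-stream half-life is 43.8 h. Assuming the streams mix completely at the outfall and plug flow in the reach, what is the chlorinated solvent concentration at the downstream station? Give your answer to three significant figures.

Conservation of mass: C = (160000·0.4900 + 14100·1110) / 174100 = 15730000/174100 = 90.35 µg/L.
Travel time t = 26.1·1000 / 0.96 = 27190 s = 7.552 h.
Half-life 43.8 h → k = ln 2 / 43.8 = 0.01583 h⁻¹ = 0.3798 d⁻¹.
After decay, C = 90.35 × e^(−kt) = 90.35 × 0.8874 = 80.17 µg/L.

80.2 µg/L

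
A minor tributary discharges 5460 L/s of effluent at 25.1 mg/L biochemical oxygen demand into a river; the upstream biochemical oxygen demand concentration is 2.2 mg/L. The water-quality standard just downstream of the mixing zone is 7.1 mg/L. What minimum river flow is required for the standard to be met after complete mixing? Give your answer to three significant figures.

Set C_mix = 7.1: (Q·2.200 + 5460·25.10) / (Q + 5460) = 7.1
→ Q = 5460·(25.10 − 7.1)/(7.1 − 2.200) = 20060 L/s.

20100 L/s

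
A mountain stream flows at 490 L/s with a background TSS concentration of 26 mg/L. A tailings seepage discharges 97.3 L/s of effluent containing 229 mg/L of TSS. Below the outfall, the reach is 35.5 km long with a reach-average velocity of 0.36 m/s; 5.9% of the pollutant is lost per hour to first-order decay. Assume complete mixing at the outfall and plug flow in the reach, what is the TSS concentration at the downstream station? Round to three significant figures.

Mixed concentration C = ΣQC/ΣQ = (490.0·26.00 + 97.30·229.0) / 587.3 = 35020/587.3 = 59.63 mg/L.
Travel time t = 35.5·1000 / 0.36 = 98610 s = 27.39 h.
5.9%/h lost → k = −ln(1 − 0.059) = 0.06081 h⁻¹.
Decay over the reach: 59.63·exp(−kt) = 59.63·0.1890 = 11.27 mg/L.

11.3 mg/L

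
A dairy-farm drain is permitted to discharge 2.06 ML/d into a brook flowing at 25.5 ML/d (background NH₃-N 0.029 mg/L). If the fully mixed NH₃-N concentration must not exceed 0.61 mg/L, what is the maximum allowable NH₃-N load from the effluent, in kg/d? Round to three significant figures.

16.1 kg/d

Mass balance at the limit: 25.50·0.02900 + 2.060·Cₑ = 27.56·0.61 → Cₑ = 7.802 mg/L.
2.060 ML/d = 0.02384 m³/s. Load = 0.02384 m³/s × 7.802 g/m³ × 86 400 s/d = 16.07 kg/d.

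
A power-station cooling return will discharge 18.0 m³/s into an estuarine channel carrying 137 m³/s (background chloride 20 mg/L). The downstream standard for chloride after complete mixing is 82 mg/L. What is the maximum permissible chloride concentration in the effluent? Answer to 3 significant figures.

554 mg/L

At the limit, (Qr·Cr + Qe·Cₑ)/(Qr + Qe) = 82:
Cₑ = (155.0·82 − 137.0·20.00) / 18.00 = 553.9 mg/L.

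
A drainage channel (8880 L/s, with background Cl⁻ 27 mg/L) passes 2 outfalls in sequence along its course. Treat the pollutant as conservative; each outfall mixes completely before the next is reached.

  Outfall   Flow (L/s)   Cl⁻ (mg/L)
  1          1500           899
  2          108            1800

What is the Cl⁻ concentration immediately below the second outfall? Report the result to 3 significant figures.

Outfall 1: combined Q = 10380 L/s; C = (8880·27.00 + 1500·899.0)/10380 = 153.0 mg/L.
Outfall 2: combined Q = 10490 L/s; C = (10380·153.0 + 108.0·1800)/10490 = 170.0 mg/L.

170 mg/L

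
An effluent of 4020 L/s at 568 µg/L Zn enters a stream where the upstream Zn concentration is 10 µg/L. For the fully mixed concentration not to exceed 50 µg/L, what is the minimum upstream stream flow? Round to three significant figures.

52100 L/s

Set C_mix = 50: (Q·10.00 + 4020·568.0) / (Q + 4020) = 50
→ Q = 4020·(568.0 − 50)/(50 − 10.00) = 52060 L/s.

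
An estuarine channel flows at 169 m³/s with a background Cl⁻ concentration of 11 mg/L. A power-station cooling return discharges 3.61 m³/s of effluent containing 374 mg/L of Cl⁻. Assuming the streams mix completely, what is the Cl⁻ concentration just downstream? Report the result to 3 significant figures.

18.6 mg/L

After mixing, C = (169.0·11.00 + 3.610·374.0) / 172.6 = 3209/172.6 = 18.59 mg/L.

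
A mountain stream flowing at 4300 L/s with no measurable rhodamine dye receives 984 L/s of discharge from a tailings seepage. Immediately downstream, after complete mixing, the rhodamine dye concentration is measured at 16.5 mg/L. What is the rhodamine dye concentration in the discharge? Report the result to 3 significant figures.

88.6 mg/L

Mass balance: 4300·0 + 984.0·Cₑ = 5284·16.50
→ Cₑ = (5284·16.50 − 4300·0) / 984.0 = 88.60 mg/L.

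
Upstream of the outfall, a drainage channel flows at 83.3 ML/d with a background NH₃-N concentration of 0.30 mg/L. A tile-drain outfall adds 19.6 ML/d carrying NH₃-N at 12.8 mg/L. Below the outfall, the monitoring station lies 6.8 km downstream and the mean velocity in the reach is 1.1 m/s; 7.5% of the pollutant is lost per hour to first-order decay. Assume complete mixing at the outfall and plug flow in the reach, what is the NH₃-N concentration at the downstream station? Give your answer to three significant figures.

2.35 mg/L

After mixing, C = (83.30·0.3000 + 19.60·12.80) / 102.9 = 275.9/102.9 = 2.681 mg/L.
Travel time t = 6.8·1000 / 1.1 = 6182 s = 1.717 h.
7.5%/h lost → k = −ln(1 − 0.075) = 0.07796 h⁻¹.
Decay over the reach: 2.681·exp(−kt) = 2.681·0.8747 = 2.345 mg/L.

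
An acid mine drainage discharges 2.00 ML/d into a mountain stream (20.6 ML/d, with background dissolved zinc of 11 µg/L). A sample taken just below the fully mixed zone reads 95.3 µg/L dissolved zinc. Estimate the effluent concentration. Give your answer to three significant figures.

Mass balance: 20.60·11.00 + 2.000·Cₑ = 22.60·95.30
→ Cₑ = (22.60·95.30 − 20.60·11.00) / 2.000 = 963.6 µg/L.

964 µg/L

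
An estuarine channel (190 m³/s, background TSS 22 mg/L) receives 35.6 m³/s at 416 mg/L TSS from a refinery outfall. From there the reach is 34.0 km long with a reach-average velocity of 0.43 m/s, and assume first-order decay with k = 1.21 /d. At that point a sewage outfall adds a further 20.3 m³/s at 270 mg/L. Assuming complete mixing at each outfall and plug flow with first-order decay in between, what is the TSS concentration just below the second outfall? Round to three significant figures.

47.8 mg/L

Conservation of mass: C = (190.0·22.00 + 35.60·416.0) / 225.6 = 18990/225.6 = 84.17 mg/L; combined flow 225.6 m³/s.
Travel time t = 34.0·1000 / 0.43 = 79070 s = 21.96 h.
Decay over the reach: 84.17·exp(−kt) = 84.17·0.3304 = 27.81 mg/L.
At the second outfall, C = (225.6·27.81 + 20.30·270.0) / (225.6 + 20.30) = 47.81 mg/L.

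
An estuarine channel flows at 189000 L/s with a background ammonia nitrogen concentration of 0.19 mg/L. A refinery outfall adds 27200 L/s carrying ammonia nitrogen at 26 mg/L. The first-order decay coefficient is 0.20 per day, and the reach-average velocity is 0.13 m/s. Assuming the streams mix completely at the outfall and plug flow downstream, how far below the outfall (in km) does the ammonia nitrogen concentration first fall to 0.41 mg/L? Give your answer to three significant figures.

119 km

After mixing, C = (189000·0.1900 + 27200·26.00) / 216200 = 743100/216200 = 3.437 mg/L.
Set 3.437·exp(−k·t) = 0.41 → t = ln(3.437/0.41)/k = 918500 s = 255.1 h.
Distance = v·t = 0.13·918500 = 119400 m = 119.4 km.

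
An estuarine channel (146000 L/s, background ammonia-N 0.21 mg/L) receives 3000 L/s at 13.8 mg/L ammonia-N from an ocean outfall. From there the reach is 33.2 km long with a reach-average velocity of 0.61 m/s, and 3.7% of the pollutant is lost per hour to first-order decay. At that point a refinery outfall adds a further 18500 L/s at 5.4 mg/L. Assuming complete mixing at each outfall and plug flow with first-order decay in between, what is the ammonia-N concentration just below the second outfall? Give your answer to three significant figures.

After mixing, C = (146000·0.2100 + 3000·13.80) / 149000 = 72060/149000 = 0.4836 mg/L; combined flow 149000 L/s.
Travel time t = 33.2·1000 / 0.61 = 54430 s = 15.12 h.
3.7%/h lost → k = −ln(1 − 0.037) = 0.03770 h⁻¹.
Applying C = C₀e^(−kt): 0.4836 × 0.5655 = 0.2735 mg/L.
At the second outfall, C = (149000·0.2735 + 18500·5.400) / (149000 + 18500) = 0.8397 mg/L.

0.840 mg/L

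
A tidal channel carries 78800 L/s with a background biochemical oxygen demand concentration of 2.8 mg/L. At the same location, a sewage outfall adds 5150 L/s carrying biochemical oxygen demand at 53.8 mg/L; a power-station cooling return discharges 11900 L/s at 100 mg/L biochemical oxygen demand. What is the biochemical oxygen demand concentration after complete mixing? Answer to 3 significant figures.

17.6 mg/L

Conservation of mass: C = (78800·2.800 + 5150·53.80 + 11900·100.0) / 95850 = 1688000/95850 = 17.61 mg/L.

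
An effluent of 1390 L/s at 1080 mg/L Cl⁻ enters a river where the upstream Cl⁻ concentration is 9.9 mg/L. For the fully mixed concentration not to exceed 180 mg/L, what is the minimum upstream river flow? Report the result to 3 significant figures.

7350 L/s

Set C_mix = 180: (Q·9.900 + 1390·1080) / (Q + 1390) = 180
→ Q = 1390·(1080 − 180)/(180 − 9.900) = 7354 L/s.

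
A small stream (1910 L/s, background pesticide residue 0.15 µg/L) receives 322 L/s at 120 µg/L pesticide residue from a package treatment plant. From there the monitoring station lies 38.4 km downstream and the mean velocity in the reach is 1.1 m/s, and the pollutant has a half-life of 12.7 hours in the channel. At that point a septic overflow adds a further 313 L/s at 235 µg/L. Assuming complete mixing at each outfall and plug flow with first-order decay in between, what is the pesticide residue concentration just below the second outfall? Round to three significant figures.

Flow-weighted average: C = (1910·0.1500 + 322.0·120.0) / 2232 = 38930/2232 = 17.44 µg/L; combined flow 2232 L/s.
Travel time t = 38.4·1000 / 1.1 = 34910 s = 9.697 h.
Half-life 12.7 h → k = ln 2 / 12.7 = 0.05458 h⁻¹ = 1.310 d⁻¹.
First-order decay: C = 17.44·exp(−k·t) = 17.44·0.5890 = 10.27 µg/L.
Second outfall: C = (2232·10.27 + 313.0·235.0)/2545 = 37.91 µg/L.

37.9 µg/L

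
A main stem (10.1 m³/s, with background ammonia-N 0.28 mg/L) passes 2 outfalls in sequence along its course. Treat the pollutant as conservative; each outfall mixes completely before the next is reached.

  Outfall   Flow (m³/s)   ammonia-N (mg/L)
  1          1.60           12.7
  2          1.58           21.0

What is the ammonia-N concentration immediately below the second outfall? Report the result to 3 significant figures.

4.24 mg/L

Below outfall 1: Q → 11.70 m³/s, C = (10.10·0.2800 + 1.600·12.70)/11.70 = 1.978 mg/L.
Below outfall 2: Q → 13.28 m³/s, C = (11.70·1.978 + 1.580·21.00)/13.28 = 4.242 mg/L.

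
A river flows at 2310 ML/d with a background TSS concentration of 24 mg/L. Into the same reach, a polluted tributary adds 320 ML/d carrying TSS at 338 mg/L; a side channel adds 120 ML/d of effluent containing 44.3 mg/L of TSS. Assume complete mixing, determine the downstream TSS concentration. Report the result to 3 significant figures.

61.4 mg/L

After mixing, C = (2310·24.00 + 320.0·338.0 + 120.0·44.30) / 2750 = 168900/2750 = 61.42 mg/L.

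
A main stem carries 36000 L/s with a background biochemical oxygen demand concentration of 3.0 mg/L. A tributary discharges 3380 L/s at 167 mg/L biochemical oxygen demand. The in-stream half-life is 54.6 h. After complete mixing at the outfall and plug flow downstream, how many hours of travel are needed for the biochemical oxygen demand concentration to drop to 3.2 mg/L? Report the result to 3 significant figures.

132 h

Conservation of mass: C = (36000·3.000 + 3380·167.0) / 39380 = 672500/39380 = 17.08 mg/L.
Half-life 54.6 h → k = ln 2 / 54.6 = 0.01270 h⁻¹ = 0.3047 d⁻¹.
17.08·exp(−k·t) = 3.2 → t = ln(17.08/3.2)/k = 474900 s = 131.9 h.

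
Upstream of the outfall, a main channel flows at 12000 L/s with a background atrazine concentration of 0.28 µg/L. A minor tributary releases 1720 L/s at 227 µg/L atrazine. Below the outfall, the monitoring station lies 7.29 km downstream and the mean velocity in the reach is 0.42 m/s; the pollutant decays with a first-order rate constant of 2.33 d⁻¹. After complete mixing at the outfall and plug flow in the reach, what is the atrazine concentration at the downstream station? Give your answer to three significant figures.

18.0 µg/L

After mixing, C = (12000·0.2800 + 1720·227.0) / 13720 = 393800/13720 = 28.70 µg/L.
Travel time t = 7.29·1000 / 0.42 = 17360 s = 4.821 h.
After decay, C = 28.70 × e^(−kt) = 28.70 × 0.6262 = 17.97 µg/L.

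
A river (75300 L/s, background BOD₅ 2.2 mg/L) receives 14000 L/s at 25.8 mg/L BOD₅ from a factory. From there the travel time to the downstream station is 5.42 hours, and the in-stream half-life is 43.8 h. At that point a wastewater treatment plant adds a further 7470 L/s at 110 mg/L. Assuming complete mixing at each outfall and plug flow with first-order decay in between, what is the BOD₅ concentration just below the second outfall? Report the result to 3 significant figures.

13.5 mg/L

Conservation of mass: C = (75300·2.200 + 14000·25.80) / 89300 = 526900/89300 = 5.900 mg/L; combined flow 89300 L/s.
Half-life 43.8 h → k = ln 2 / 43.8 = 0.01583 h⁻¹ = 0.3798 d⁻¹.
Applying C = C₀e^(−kt): 5.900 × 0.9178 = 5.415 mg/L.
Second outfall: C = (89300·5.415 + 7470·110.0)/96770 = 13.49 mg/L.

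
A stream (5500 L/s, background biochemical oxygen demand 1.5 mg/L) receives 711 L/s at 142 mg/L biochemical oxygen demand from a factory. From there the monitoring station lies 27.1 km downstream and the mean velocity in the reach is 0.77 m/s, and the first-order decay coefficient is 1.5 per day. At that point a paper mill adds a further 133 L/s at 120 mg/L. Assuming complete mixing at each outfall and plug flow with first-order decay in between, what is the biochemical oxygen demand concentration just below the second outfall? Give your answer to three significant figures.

Mixed concentration C = ΣQC/ΣQ = (5500·1.500 + 711.0·142.0) / 6211 = 109200/6211 = 17.58 mg/L; combined flow 6211 L/s.
Travel time t = 27.1·1000 / 0.77 = 35190 s = 9.776 h.
Decay over the reach: 17.58·exp(−kt) = 17.58·0.5428 = 9.544 mg/L.
Second outfall: C = (6211·9.544 + 133.0·120.0)/6344 = 11.86 mg/L.

11.9 mg/L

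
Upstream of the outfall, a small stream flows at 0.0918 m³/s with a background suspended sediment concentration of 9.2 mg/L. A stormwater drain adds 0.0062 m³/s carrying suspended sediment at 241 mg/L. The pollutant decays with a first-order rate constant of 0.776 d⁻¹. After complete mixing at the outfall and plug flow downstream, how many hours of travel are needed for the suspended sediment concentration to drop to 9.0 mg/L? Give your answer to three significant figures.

Conservation of mass: C = (0.09180·9.200 + 0.006200·241.0) / 0.09800 = 2.339/0.09800 = 23.86 mg/L.
23.86·exp(−k·t) = 9.0 → t = ln(23.86/9.0)/k = 108600 s = 30.16 h.

30.2 h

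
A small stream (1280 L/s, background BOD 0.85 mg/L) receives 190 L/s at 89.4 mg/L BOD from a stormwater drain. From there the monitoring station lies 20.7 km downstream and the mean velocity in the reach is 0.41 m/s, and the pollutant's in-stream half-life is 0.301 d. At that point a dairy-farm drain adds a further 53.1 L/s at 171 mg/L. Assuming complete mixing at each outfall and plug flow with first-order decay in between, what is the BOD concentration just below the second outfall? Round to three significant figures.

Mass balance: C = (1280·0.8500 + 190.0·89.40) / 1470 = 18070/1470 = 12.30 mg/L; combined flow 1470 L/s.
Travel time t = 20.7·1000 / 0.41 = 50490 s = 14.02 h.
Half-life 0.301 d → k = ln 2 / 0.301 = 2.303 d⁻¹.
First-order decay: C = 12.30·exp(−k·t) = 12.30·0.2604 = 3.201 mg/L.
At the second outfall, C = (1470·3.201 + 53.10·171.0) / (1470 + 53.10) = 9.051 mg/L.

9.05 mg/L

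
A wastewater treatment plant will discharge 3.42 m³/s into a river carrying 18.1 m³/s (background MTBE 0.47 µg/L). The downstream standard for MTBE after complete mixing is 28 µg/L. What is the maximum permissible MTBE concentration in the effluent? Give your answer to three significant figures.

174 µg/L

At the limit, (Qr·Cr + Qe·Cₑ)/(Qr + Qe) = 28:
Cₑ = (21.52·28 − 18.10·0.4700) / 3.420 = 173.7 µg/L.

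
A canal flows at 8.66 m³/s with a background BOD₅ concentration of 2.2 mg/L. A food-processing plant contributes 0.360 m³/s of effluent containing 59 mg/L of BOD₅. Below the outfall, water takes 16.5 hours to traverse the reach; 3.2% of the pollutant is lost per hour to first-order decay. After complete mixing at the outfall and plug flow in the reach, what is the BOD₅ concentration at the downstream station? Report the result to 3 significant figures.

Conservation of mass: C = (8.660·2.200 + 0.3600·59.00) / 9.020 = 40.29/9.020 = 4.467 mg/L.
3.2%/h lost → k = −ln(1 − 0.032) = 0.03252 h⁻¹.
Applying C = C₀e^(−kt): 4.467 × 0.5847 = 2.612 mg/L.

2.61 mg/L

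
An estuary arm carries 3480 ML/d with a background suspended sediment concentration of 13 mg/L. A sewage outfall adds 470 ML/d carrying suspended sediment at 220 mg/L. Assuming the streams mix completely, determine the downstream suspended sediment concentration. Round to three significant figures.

Mixed concentration C = ΣQC/ΣQ = (3480·13.00 + 470.0·220.0) / 3950 = 148600/3950 = 37.63 mg/L.

37.6 mg/L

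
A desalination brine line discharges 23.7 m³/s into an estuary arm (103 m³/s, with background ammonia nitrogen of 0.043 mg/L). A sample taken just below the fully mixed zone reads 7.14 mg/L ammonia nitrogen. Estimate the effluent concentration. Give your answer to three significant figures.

38.0 mg/L

Mass balance: 103.0·0.04300 + 23.70·Cₑ = 126.7·7.140
→ Cₑ = (126.7·7.140 − 103.0·0.04300) / 23.70 = 37.98 mg/L.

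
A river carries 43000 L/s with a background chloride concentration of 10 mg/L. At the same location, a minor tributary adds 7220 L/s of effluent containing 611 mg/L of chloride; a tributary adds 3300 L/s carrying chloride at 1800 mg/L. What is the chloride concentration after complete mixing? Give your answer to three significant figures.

After mixing, C = (43000·10.00 + 7220·611.0 + 3300·1800) / 53520 = 10780000/53520 = 201.4 mg/L.

201 mg/L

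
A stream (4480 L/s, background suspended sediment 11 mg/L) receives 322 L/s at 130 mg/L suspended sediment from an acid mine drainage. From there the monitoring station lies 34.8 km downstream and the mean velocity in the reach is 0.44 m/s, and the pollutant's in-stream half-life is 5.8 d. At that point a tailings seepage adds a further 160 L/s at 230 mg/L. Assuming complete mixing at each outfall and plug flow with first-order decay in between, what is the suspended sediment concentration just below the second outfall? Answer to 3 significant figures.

After mixing, C = (4480·11.00 + 322.0·130.0) / 4802 = 91140/4802 = 18.98 mg/L; combined flow 4802 L/s.
Travel time t = 34.8·1000 / 0.44 = 79090 s = 21.97 h.
Half-life 5.8 d → k = ln 2 / 5.8 = 0.1195 d⁻¹.
After decay, C = 18.98 × e^(−kt) = 18.98 × 0.8964 = 17.01 mg/L.
Second outfall: C = (4802·17.01 + 160.0·230.0)/4962 = 23.88 mg/L.

23.9 mg/L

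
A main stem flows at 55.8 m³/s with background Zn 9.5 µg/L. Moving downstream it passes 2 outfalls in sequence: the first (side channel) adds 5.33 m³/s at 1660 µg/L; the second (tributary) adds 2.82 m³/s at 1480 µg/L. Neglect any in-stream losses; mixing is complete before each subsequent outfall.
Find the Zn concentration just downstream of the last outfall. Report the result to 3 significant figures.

212 µg/L

Below outfall 1: Q → 61.13 m³/s, C = (55.80·9.500 + 5.330·1660)/61.13 = 153.4 µg/L.
Below outfall 2: Q → 63.95 m³/s, C = (61.13·153.4 + 2.820·1480)/63.95 = 211.9 µg/L.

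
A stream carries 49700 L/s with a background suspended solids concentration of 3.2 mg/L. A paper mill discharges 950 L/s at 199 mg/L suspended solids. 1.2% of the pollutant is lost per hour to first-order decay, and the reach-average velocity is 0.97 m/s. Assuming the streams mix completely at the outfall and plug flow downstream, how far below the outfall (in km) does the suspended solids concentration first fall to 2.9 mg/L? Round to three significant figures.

Conservation of mass: C = (49700·3.200 + 950.0·199.0) / 50650 = 348100/50650 = 6.872 mg/L.
1.2%/h lost → k = −ln(1 − 0.012) = 0.01207 h⁻¹.
Set 6.872·exp(−k·t) = 2.9 → t = ln(6.872/2.9)/k = 257300 s = 71.47 h.
Distance = v·t = 0.97·257300 = 249600 m = 249.6 km.

250 km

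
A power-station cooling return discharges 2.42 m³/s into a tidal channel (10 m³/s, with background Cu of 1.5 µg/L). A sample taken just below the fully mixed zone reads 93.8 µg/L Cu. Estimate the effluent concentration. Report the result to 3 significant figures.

Mass balance: 10.00·1.500 + 2.420·Cₑ = 12.42·93.80
→ Cₑ = (12.42·93.80 − 10.00·1.500) / 2.420 = 475.2 µg/L.

475 µg/L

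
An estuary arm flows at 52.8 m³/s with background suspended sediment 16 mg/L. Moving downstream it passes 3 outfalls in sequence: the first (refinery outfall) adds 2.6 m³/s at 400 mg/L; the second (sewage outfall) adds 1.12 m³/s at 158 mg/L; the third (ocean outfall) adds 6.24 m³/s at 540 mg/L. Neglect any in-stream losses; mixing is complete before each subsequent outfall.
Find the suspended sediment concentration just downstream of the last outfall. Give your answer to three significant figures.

Below outfall 1: Q → 55.40 m³/s, C = (52.80·16.00 + 2.600·400.0)/55.40 = 34.02 mg/L.
Below outfall 2: Q → 56.52 m³/s, C = (55.40·34.02 + 1.120·158.0)/56.52 = 36.48 mg/L.
Below outfall 3: Q → 62.76 m³/s, C = (56.52·36.48 + 6.240·540.0)/62.76 = 86.54 mg/L.

86.5 mg/L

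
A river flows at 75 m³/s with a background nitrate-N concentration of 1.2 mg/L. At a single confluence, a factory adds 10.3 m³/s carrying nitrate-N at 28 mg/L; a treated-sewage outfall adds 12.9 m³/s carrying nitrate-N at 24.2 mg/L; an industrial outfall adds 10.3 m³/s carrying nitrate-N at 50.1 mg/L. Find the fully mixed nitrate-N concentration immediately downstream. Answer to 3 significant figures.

11.1 mg/L

After mixing, C = (75.00·1.200 + 10.30·28.00 + 12.90·24.20 + 10.30·50.10) / 108.5 = 1207/108.5 = 11.12 mg/L.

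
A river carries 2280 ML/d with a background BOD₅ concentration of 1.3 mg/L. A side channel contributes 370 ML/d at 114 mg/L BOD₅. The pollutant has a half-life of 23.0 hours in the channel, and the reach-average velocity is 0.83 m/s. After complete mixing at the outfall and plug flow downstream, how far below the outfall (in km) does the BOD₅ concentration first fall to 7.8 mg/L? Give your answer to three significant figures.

77.5 km

Flow-weighted average: C = (2280·1.300 + 370.0·114.0) / 2650 = 45140/2650 = 17.04 mg/L.
Half-life 23.0 h → k = ln 2 / 23.0 = 0.03014 h⁻¹ = 0.7233 d⁻¹.
Set 17.04·exp(−k·t) = 7.8 → t = ln(17.04/7.8)/k = 93320 s = 25.92 h.
Distance = v·t = 0.83·93320 = 77450 m = 77.45 km.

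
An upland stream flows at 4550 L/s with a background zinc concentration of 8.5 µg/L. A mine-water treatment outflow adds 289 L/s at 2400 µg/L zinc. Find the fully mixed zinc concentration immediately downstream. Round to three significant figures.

Mixed concentration C = ΣQC/ΣQ = (4550·8.500 + 289.0·2400) / 4839 = 732300/4839 = 151.3 µg/L.

151 µg/L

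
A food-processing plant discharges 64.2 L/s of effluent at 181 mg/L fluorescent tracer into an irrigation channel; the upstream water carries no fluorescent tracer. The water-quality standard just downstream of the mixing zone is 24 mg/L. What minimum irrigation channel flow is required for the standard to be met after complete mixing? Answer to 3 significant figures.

Set C_mix = 24: (Q·0 + 64.20·181.0) / (Q + 64.20) = 24
→ Q = 64.20·(181.0 − 24)/(24 − 0) = 420.0 L/s.

420 L/s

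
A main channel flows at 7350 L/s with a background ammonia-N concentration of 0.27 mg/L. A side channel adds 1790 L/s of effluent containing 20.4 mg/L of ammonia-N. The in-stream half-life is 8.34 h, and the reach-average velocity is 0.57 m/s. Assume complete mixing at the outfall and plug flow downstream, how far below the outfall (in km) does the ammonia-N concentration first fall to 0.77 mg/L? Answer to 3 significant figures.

Mixed concentration C = ΣQC/ΣQ = (7350·0.2700 + 1790·20.40) / 9140 = 38500/9140 = 4.212 mg/L.
Half-life 8.34 h → k = ln 2 / 8.34 = 0.08311 h⁻¹ = 1.995 d⁻¹.
Set 4.212·exp(−k·t) = 0.77 → t = ln(4.212/0.77)/k = 73610 s = 20.45 h.
Distance = v·t = 0.57·73610 = 41960 m = 41.96 km.

42.0 km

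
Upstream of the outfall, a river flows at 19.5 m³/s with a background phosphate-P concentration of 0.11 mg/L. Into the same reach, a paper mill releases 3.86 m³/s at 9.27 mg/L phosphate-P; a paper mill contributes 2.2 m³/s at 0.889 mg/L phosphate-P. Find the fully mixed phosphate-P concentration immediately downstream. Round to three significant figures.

1.56 mg/L

Conservation of mass: C = (19.50·0.1100 + 3.860·9.270 + 2.200·0.8890) / 25.56 = 39.88/25.56 = 1.560 mg/L.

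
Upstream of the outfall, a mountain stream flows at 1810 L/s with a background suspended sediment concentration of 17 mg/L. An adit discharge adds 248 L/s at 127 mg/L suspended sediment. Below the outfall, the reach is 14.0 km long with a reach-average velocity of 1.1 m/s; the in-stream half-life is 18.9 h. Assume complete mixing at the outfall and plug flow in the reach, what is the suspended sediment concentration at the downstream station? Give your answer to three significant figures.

Mixed concentration C = ΣQC/ΣQ = (1810·17.00 + 248.0·127.0) / 2058 = 62270/2058 = 30.26 mg/L.
Travel time t = 14.0·1000 / 1.1 = 12730 s = 3.535 h.
Half-life 18.9 h → k = ln 2 / 18.9 = 0.03667 h⁻¹ = 0.8802 d⁻¹.
Applying C = C₀e^(−kt): 30.26 × 0.8784 = 26.58 mg/L.

26.6 mg/L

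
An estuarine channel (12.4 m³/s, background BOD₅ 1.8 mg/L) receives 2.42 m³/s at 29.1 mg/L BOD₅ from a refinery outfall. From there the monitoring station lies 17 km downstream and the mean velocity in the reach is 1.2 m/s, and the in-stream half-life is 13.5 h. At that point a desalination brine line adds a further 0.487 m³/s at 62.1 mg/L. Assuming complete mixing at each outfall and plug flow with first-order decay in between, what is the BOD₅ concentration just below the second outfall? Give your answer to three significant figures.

6.93 mg/L

After mixing, C = (12.40·1.800 + 2.420·29.10) / 14.82 = 92.74/14.82 = 6.258 mg/L; combined flow 14.82 m³/s.
Travel time t = 17·1000 / 1.2 = 14170 s = 3.935 h.
Half-life 13.5 h → k = ln 2 / 13.5 = 0.05134 h⁻¹ = 1.232 d⁻¹.
After decay, C = 6.258 × e^(−kt) = 6.258 × 0.8171 = 5.113 mg/L.
At the second outfall, C = (14.82·5.113 + 0.4870·62.10) / (14.82 + 0.4870) = 6.926 mg/L.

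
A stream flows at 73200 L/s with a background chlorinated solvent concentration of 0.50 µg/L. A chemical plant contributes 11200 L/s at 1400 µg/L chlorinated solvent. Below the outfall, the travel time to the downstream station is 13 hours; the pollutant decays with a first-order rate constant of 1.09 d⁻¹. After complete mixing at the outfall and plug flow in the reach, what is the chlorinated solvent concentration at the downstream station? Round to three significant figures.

103 µg/L

Mass balance: C = (73200·0.5000 + 11200·1400) / 84400 = 15720000/84400 = 186.2 µg/L.
Decay over the reach: 186.2·exp(−kt) = 186.2·0.5541 = 103.2 µg/L.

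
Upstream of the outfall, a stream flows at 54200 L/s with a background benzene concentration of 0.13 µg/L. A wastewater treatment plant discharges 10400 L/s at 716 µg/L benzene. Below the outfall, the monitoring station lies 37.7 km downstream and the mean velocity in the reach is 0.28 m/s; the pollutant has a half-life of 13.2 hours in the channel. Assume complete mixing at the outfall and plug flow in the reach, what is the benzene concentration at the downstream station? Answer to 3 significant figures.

16.2 µg/L

After mixing, C = (54200·0.1300 + 10400·716.0) / 64600 = 7453000/64600 = 115.4 µg/L.
Travel time t = 37.7·1000 / 0.28 = 134600 s = 37.40 h.
Half-life 13.2 h → k = ln 2 / 13.2 = 0.05251 h⁻¹ = 1.260 d⁻¹.
First-order decay: C = 115.4·exp(−k·t) = 115.4·0.1403 = 16.19 µg/L.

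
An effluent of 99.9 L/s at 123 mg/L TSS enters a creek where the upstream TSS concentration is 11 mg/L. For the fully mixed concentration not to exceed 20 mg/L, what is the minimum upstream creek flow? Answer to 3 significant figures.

Set C_mix = 20: (Q·11.00 + 99.90·123.0) / (Q + 99.90) = 20
→ Q = 99.90·(123.0 − 20)/(20 − 11.00) = 1143 L/s.

1140 L/s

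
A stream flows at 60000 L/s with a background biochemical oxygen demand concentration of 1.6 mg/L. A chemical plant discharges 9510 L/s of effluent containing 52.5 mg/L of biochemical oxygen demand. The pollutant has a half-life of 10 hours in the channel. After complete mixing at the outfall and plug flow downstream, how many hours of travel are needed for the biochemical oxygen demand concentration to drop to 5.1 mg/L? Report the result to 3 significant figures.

Flow-weighted average: C = (60000·1.600 + 9510·52.50) / 69510 = 595300/69510 = 8.564 mg/L.
Half-life 10 h → k = ln 2 / 10 = 0.06931 h⁻¹ = 1.664 d⁻¹.
8.564·exp(−k·t) = 5.1 → t = ln(8.564/5.1)/k = 26920 s = 7.478 h.

7.48 h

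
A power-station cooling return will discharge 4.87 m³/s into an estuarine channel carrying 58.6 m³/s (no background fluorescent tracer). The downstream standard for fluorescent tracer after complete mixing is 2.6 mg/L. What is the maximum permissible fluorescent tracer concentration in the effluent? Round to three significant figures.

At the limit, (Qr·Cr + Qe·Cₑ)/(Qr + Qe) = 2.6:
Cₑ = (63.47·2.6 − 58.60·0) / 4.870 = 33.89 mg/L.

33.9 mg/L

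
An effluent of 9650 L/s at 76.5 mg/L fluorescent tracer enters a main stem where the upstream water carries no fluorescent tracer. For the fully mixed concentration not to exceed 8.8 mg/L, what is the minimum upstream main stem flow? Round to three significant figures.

74200 L/s

Set C_mix = 8.8: (Q·0 + 9650·76.50) / (Q + 9650) = 8.8
→ Q = 9650·(76.50 − 8.8)/(8.8 − 0) = 74240 L/s.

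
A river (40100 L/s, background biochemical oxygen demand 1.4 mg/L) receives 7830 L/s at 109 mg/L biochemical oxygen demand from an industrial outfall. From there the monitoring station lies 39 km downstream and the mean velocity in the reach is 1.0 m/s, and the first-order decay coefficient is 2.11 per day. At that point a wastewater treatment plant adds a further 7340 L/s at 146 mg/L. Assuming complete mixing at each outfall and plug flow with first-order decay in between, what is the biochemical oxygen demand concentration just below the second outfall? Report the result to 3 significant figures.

Conservation of mass: C = (40100·1.400 + 7830·109.0) / 47930 = 909600/47930 = 18.98 mg/L; combined flow 47930 L/s.
Travel time t = 39·1000 / 1.0 = 39000 s = 10.83 h.
Decay over the reach: 18.98·exp(−kt) = 18.98·0.3858 = 7.322 mg/L.
At the second outfall, C = (47930·7.322 + 7340·146.0) / (47930 + 7340) = 25.74 mg/L.

25.7 mg/L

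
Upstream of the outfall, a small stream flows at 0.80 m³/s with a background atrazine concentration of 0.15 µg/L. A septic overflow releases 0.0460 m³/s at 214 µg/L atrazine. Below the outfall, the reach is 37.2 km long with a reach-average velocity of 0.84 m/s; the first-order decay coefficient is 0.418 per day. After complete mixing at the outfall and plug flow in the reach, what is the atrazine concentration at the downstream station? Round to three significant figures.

Conservation of mass: C = (0.8000·0.1500 + 0.04600·214.0) / 0.8460 = 9.964/0.8460 = 11.78 µg/L.
Travel time t = 37.2·1000 / 0.84 = 44290 s = 12.30 h.
After decay, C = 11.78 × e^(−kt) = 11.78 × 0.8071 = 9.506 µg/L.

9.51 µg/L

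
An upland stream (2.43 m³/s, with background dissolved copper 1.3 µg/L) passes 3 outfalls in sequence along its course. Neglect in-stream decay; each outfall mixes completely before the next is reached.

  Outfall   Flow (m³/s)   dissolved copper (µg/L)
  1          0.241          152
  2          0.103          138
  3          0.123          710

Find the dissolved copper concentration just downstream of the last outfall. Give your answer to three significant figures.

48.8 µg/L

After outfall 1: Q = 2.430 + 0.2410 = 2.671 m³/s; C = (2.430·1.300 + 0.2410·152.0)/2.671 = 14.90 µg/L.
After outfall 2: Q = 2.671 + 0.1030 = 2.774 m³/s; C = (2.671·14.90 + 0.1030·138.0)/2.774 = 19.47 µg/L.
After outfall 3: Q = 2.774 + 0.1230 = 2.897 m³/s; C = (2.774·19.47 + 0.1230·710.0)/2.897 = 48.79 µg/L.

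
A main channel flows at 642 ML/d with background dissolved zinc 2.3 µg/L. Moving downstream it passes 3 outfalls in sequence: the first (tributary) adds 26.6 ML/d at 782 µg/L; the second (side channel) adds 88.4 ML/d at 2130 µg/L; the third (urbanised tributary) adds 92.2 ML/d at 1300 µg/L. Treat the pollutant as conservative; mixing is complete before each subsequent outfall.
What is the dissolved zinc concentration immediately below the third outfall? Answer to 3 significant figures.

389 µg/L

Outfall 1: combined Q = 668.6 ML/d; C = (642.0·2.300 + 26.60·782.0)/668.6 = 33.32 µg/L.
Outfall 2: combined Q = 757.0 ML/d; C = (668.6·33.32 + 88.40·2130)/757.0 = 278.2 µg/L.
Outfall 3: combined Q = 849.2 ML/d; C = (757.0·278.2 + 92.20·1300)/849.2 = 389.1 µg/L.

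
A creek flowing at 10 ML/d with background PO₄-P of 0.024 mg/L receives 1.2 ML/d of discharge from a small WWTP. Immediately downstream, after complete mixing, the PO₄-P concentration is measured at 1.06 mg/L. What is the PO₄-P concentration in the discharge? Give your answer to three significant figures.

Mass balance: 10.00·0.02400 + 1.200·Cₑ = 11.20·1.060
→ Cₑ = (11.20·1.060 − 10.00·0.02400) / 1.200 = 9.693 mg/L.

9.69 mg/L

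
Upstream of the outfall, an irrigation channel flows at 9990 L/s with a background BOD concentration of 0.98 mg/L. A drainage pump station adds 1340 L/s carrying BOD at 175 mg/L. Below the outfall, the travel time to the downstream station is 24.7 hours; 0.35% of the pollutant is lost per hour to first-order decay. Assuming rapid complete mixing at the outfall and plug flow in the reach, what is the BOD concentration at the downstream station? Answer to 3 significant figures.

Mixed concentration C = ΣQC/ΣQ = (9990·0.9800 + 1340·175.0) / 11330 = 244300/11330 = 21.56 mg/L.
0.35%/h lost → k = −ln(1 − 0.0035) = 0.003506 h⁻¹.
Decay over the reach: 21.56·exp(−kt) = 21.56·0.9170 = 19.77 mg/L.

19.8 mg/L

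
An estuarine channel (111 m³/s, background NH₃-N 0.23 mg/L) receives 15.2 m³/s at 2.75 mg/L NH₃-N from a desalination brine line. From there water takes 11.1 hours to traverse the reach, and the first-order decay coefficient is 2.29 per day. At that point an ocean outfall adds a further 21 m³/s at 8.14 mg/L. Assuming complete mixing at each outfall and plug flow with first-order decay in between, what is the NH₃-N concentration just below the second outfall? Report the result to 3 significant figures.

Flow-weighted average: C = (111.0·0.2300 + 15.20·2.750) / 126.2 = 67.33/126.2 = 0.5335 mg/L; combined flow 126.2 m³/s.
Decay over the reach: 0.5335·exp(−kt) = 0.5335·0.3468 = 0.1850 mg/L.
Second outfall: C = (126.2·0.1850 + 21.00·8.140)/147.2 = 1.320 mg/L.

1.32 mg/L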